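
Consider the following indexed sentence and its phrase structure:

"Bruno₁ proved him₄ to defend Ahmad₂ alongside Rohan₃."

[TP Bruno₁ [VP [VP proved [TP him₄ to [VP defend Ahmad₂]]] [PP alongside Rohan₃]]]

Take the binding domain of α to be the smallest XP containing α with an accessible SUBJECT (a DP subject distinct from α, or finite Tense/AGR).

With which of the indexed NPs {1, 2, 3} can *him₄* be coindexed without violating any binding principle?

{3}

*him* is a pronoun, so Principle B applies: it must be free in its binding domain.
Binding domain of *him₄*: the matrix TP, whose subject is Bruno₁.
*Bruno₁* c-commands the pronoun within its binding domain → coindexation would violate Principle B.
*Ahmad₂*: the pronoun c-commands this R-expression → coindexation would violate Principle C on *Ahmad₂*.
*Rohan₃* and the pronoun do not c-command one another → neither Principle B nor Principle C is at stake; coindexation permitted.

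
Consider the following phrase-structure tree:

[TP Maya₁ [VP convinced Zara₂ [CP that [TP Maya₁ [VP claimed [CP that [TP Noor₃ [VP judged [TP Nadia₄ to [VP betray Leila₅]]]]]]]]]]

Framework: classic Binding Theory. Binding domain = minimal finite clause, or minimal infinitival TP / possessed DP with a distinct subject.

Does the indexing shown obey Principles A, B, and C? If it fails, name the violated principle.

Principle C

The two coindexed NPs are *Maya₁* (the higher occurrence) and *Maya₁* (the lower occurrence).
*Maya₁* (the lower occurrence) is an R-expression. Principle C requires it to be free everywhere.
*Maya₁* (the higher occurrence) c-commands it and carries the same index.
The R-expression is bound → Principle C violation.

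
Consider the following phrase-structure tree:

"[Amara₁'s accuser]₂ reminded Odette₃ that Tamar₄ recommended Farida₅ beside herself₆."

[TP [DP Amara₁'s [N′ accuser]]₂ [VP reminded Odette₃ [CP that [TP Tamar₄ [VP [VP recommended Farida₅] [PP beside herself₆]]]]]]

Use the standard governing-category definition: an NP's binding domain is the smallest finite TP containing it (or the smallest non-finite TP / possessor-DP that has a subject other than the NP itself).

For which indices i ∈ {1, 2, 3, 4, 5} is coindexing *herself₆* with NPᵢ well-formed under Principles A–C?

{4}

*herself* is an anaphor, so Principle A applies: it must be bound in its binding domain.
Binding domain of *herself₆*: the embedded TP, whose subject is Tamar₄.
*Amara₁* does not c-command the anaphor → cannot bind it.
*[Amara₁'s accuser]₂* c-commands the anaphor but is outside its binding domain → cannot satisfy Principle A.
*Odette₃* c-commands the anaphor but is outside its binding domain → cannot satisfy Principle A.
*Tamar₄* c-commands the anaphor within its binding domain → licit binder.
*Farida₅* does not c-command the anaphor → cannot bind it.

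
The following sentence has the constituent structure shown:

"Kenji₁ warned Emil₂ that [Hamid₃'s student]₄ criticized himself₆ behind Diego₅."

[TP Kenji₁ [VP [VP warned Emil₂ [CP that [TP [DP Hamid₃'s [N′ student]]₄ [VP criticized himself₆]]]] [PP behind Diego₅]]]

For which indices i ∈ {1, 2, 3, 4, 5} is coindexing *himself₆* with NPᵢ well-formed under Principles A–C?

{4}

*himself* is an anaphor, so Principle A applies: it must be bound in its binding domain.
Binding domain of *himself₆*: the embedded TP, whose subject is [Hamid₃'s student]₄.
*Kenji₁* c-commands the anaphor but is outside its binding domain → cannot satisfy Principle A.
*Emil₂* c-commands the anaphor but is outside its binding domain → cannot satisfy Principle A.
*Hamid₃* does not c-command the anaphor → cannot bind it.
*[Hamid₃'s student]₄* c-commands the anaphor within its binding domain → licit binder.
*Diego₅* does not c-command the anaphor → cannot bind it.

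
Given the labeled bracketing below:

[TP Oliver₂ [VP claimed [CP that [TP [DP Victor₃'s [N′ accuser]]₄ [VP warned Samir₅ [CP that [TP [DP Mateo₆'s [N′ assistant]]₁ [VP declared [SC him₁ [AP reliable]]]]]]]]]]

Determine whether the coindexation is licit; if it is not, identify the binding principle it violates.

The two coindexed NPs are *[Mateo₆'s assistant]₁* and *him₁*.
*him₁* is a pronoun. Its binding domain is the embedded TP, whose subject is [Mateo₆'s assistant]₁.
*[Mateo₆'s assistant]₁* c-commands it within that domain and carries the same index.
The pronoun is locally bound → Principle B violation.

Principle B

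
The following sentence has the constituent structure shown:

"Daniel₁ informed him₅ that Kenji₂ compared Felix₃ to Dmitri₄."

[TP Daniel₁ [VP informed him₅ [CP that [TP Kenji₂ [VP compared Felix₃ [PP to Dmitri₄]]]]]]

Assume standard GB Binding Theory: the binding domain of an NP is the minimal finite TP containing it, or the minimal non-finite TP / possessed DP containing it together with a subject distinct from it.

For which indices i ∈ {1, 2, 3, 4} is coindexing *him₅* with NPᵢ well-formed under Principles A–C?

none

*him* is a pronoun, so Principle B applies: it must be free in its binding domain.
Binding domain of *him₅*: the matrix TP, whose subject is Daniel₁.
*Daniel₁* c-commands the pronoun within its binding domain → coindexation would violate Principle B.
*Kenji₂*: the pronoun c-commands this R-expression → coindexation would violate Principle C on *Kenji₂*.
*Felix₃*: the pronoun c-commands this R-expression → coindexation would violate Principle C on *Felix₃*.
*Dmitri₄*: the pronoun c-commands this R-expression → coindexation would violate Principle C on *Dmitri₄*.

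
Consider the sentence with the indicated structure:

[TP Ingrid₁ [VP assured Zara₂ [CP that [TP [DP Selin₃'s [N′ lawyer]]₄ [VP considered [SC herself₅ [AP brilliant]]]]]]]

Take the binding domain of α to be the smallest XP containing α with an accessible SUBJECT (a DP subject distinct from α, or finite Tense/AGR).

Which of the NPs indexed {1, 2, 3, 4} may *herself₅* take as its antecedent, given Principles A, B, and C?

{4}

*herself* is an anaphor, so Principle A applies: it must be bound in its binding domain.
Binding domain of *herself₅*: the embedded TP, whose subject is [Selin₃'s lawyer]₄.
*Ingrid₁* c-commands the anaphor but is outside its binding domain → cannot satisfy Principle A.
*Zara₂* c-commands the anaphor but is outside its binding domain → cannot satisfy Principle A.
*Selin₃* does not c-command the anaphor → cannot bind it.
*[Selin₃'s lawyer]₄* c-commands the anaphor within its binding domain → licit binder.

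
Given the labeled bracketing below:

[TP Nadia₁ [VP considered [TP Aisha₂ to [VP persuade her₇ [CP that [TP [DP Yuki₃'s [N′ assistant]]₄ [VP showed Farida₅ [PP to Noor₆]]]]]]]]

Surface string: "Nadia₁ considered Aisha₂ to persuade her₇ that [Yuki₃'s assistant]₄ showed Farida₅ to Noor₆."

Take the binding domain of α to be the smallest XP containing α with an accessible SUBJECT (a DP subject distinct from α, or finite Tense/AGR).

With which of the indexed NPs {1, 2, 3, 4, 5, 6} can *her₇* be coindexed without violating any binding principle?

{1}

*her* is a pronoun, so Principle B applies: it must be free in its binding domain.
Binding domain of *her₇*: the embedded TP, whose subject is Aisha₂.
*Nadia₁* c-commands the pronoun but from outside its binding domain, and is not c-commanded by it → coindexation permitted.
*Aisha₂* c-commands the pronoun within its binding domain → coindexation would violate Principle B.
*Yuki₃*: the pronoun c-commands this R-expression → coindexation would violate Principle C on *Yuki₃*.
*[Yuki₃'s assistant]₄*: the pronoun c-commands this R-expression → coindexation would violate Principle C on *[Yuki₃'s assistant]₄*.
*Farida₅*: the pronoun c-commands this R-expression → coindexation would violate Principle C on *Farida₅*.
*Noor₆*: the pronoun c-commands this R-expression → coindexation would violate Principle C on *Noor₆*.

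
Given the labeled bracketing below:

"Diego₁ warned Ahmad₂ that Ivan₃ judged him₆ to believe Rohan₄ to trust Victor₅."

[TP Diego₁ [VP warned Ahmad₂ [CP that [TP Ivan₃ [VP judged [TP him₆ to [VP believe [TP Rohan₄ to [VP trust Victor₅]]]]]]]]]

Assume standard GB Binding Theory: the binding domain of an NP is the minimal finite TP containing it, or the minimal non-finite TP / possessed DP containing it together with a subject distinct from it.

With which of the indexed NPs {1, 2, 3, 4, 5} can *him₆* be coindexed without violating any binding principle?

{1, 2}

*him* is a pronoun, so Principle B applies: it must be free in its binding domain.
Binding domain of *him₆*: the embedded TP, whose subject is Ivan₃.
*Diego₁* c-commands the pronoun but from outside its binding domain, and is not c-commanded by it → coindexation permitted.
*Ahmad₂* c-commands the pronoun but from outside its binding domain, and is not c-commanded by it → coindexation permitted.
*Ivan₃* c-commands the pronoun within its binding domain → coindexation would violate Principle B.
*Rohan₄*: the pronoun c-commands this R-expression → coindexation would violate Principle C on *Rohan₄*.
*Victor₅*: the pronoun c-commands this R-expression → coindexation would violate Principle C on *Victor₅*.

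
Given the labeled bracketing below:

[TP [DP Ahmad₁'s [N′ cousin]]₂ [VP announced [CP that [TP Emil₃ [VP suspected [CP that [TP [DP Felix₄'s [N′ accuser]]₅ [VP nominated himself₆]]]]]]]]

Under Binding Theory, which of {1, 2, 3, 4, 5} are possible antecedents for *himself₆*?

*himself* is an anaphor, so Principle A applies: it must be bound in its binding domain.
Binding domain of *himself₆*: the embedded TP, whose subject is [Felix₄'s accuser]₅.
*Ahmad₁* does not c-command the anaphor → cannot bind it.
*[Ahmad₁'s cousin]₂* c-commands the anaphor but is outside its binding domain → cannot satisfy Principle A.
*Emil₃* c-commands the anaphor but is outside its binding domain → cannot satisfy Principle A.
*Felix₄* does not c-command the anaphor → cannot bind it.
*[Felix₄'s accuser]₅* c-commands the anaphor within its binding domain → licit binder.

{5}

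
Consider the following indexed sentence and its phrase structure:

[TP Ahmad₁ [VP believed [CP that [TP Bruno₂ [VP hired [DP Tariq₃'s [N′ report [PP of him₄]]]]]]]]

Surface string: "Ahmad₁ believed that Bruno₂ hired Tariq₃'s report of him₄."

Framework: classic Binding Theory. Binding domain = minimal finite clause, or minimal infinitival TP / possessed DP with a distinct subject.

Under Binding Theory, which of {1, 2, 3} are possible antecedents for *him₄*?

*him* is a pronoun, so Principle B applies: it must be free in its binding domain.
Binding domain of *him₄*: the possessed DP, whose subject is Tariq₃.
*Ahmad₁* c-commands the pronoun but from outside its binding domain, and is not c-commanded by it → coindexation permitted.
*Bruno₂* c-commands the pronoun but from outside its binding domain, and is not c-commanded by it → coindexation permitted.
*Tariq₃* c-commands the pronoun within its binding domain → coindexation would violate Principle B.

{1, 2}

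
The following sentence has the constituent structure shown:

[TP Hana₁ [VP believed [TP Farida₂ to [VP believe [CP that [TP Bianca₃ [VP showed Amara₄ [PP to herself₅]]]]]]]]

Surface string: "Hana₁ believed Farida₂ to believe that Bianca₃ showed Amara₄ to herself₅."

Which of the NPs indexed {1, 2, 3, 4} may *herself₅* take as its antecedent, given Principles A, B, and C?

{3, 4}

*herself* is an anaphor, so Principle A applies: it must be bound in its binding domain.
Binding domain of *herself₅*: the embedded TP, whose subject is Bianca₃.
*Hana₁* c-commands the anaphor but is outside its binding domain → cannot satisfy Principle A.
*Farida₂* c-commands the anaphor but is outside its binding domain → cannot satisfy Principle A.
*Bianca₃* c-commands the anaphor within its binding domain → licit binder.
*Amara₄* c-commands the anaphor within its binding domain → licit binder.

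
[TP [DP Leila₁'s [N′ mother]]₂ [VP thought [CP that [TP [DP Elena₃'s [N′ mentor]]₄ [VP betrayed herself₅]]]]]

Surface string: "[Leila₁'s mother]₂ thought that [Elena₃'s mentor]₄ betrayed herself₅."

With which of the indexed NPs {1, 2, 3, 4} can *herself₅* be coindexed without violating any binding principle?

{4}

*herself* is an anaphor, so Principle A applies: it must be bound in its binding domain.
Binding domain of *herself₅*: the embedded TP, whose subject is [Elena₃'s mentor]₄.
*Leila₁* does not c-command the anaphor → cannot bind it.
*[Leila₁'s mother]₂* c-commands the anaphor but is outside its binding domain → cannot satisfy Principle A.
*Elena₃* does not c-command the anaphor → cannot bind it.
*[Elena₃'s mentor]₄* c-commands the anaphor within its binding domain → licit binder.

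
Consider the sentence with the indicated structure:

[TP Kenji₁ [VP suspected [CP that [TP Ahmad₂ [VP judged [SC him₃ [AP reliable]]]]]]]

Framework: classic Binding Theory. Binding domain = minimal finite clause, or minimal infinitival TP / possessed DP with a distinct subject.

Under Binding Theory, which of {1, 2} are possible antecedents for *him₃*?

*him* is a pronoun, so Principle B applies: it must be free in its binding domain.
Binding domain of *him₃*: the embedded TP, whose subject is Ahmad₂.
*Kenji₁* c-commands the pronoun but from outside its binding domain, and is not c-commanded by it → coindexation permitted.
*Ahmad₂* c-commands the pronoun within its binding domain → coindexation would violate Principle B.

{1}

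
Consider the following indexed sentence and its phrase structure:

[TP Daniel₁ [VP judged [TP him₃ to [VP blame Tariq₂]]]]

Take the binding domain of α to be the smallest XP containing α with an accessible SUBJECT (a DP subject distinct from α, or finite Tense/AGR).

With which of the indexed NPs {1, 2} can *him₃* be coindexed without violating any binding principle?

*him* is a pronoun, so Principle B applies: it must be free in its binding domain.
Binding domain of *him₃*: the matrix TP, whose subject is Daniel₁.
*Daniel₁* c-commands the pronoun within its binding domain → coindexation would violate Principle B.
*Tariq₂*: the pronoun c-commands this R-expression → coindexation would violate Principle C on *Tariq₂*.

none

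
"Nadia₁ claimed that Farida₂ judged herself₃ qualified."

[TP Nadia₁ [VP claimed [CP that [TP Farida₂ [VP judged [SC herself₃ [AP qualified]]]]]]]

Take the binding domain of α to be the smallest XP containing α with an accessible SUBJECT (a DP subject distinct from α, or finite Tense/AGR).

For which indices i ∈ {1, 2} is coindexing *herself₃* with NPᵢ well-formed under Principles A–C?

*herself* is an anaphor, so Principle A applies: it must be bound in its binding domain.
Binding domain of *herself₃*: the embedded TP, whose subject is Farida₂.
*Nadia₁* c-commands the anaphor but is outside its binding domain → cannot satisfy Principle A.
*Farida₂* c-commands the anaphor within its binding domain → licit binder.

{2}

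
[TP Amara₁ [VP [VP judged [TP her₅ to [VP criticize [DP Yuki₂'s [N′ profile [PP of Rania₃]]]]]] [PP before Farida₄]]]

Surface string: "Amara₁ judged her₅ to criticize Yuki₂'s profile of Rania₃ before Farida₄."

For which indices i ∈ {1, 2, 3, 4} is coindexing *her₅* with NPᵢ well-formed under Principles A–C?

{4}

*her* is a pronoun, so Principle B applies: it must be free in its binding domain.
Binding domain of *her₅*: the matrix TP, whose subject is Amara₁.
*Amara₁* c-commands the pronoun within its binding domain → coindexation would violate Principle B.
*Yuki₂*: the pronoun c-commands this R-expression → coindexation would violate Principle C on *Yuki₂*.
*Rania₃*: the pronoun c-commands this R-expression → coindexation would violate Principle C on *Rania₃*.
*Farida₄* and the pronoun do not c-command one another → neither Principle B nor Principle C is at stake; coindexation permitted.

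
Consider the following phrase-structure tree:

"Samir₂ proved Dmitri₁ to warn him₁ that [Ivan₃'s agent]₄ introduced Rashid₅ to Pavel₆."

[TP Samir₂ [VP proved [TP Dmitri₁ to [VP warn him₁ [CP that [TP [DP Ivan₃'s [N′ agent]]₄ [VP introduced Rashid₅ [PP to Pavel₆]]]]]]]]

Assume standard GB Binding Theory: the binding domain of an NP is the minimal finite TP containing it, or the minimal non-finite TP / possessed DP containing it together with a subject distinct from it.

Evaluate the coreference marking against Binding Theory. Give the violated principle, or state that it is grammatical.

The two coindexed NPs are *Dmitri₁* and *him₁*.
*him₁* is a pronoun. Its binding domain is the embedded TP, whose subject is Dmitri₁.
*Dmitri₁* c-commands it within that domain and carries the same index.
The pronoun is locally bound → Principle B violation.

Principle B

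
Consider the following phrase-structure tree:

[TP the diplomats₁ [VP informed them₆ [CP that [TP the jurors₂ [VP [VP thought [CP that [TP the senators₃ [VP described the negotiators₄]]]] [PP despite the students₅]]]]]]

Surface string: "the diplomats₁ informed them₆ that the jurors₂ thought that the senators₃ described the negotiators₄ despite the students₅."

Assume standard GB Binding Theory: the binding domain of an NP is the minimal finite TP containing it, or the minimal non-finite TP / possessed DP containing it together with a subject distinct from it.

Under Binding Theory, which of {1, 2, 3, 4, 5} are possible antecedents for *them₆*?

*them* is a pronoun, so Principle B applies: it must be free in its binding domain.
Binding domain of *them₆*: the matrix TP, whose subject is the diplomats₁.
*the diplomats₁* c-commands the pronoun within its binding domain → coindexation would violate Principle B.
*the jurors₂*: the pronoun c-commands this R-expression → coindexation would violate Principle C on *the jurors₂*.
*the senators₃*: the pronoun c-commands this R-expression → coindexation would violate Principle C on *the senators₃*.
*the negotiators₄*: the pronoun c-commands this R-expression → coindexation would violate Principle C on *the negotiators₄*.
*the students₅*: the pronoun c-commands this R-expression → coindexation would violate Principle C on *the students₅*.

none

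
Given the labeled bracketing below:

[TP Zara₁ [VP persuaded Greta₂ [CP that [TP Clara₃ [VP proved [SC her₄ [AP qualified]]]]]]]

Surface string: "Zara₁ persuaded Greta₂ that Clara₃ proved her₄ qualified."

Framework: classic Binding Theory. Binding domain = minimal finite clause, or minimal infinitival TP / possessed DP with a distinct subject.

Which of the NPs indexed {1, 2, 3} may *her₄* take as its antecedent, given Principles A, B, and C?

*her* is a pronoun, so Principle B applies: it must be free in its binding domain.
Binding domain of *her₄*: the embedded TP, whose subject is Clara₃.
*Zara₁* c-commands the pronoun but from outside its binding domain, and is not c-commanded by it → coindexation permitted.
*Greta₂* c-commands the pronoun but from outside its binding domain, and is not c-commanded by it → coindexation permitted.
*Clara₃* c-commands the pronoun within its binding domain → coindexation would violate Principle B.

{1, 2}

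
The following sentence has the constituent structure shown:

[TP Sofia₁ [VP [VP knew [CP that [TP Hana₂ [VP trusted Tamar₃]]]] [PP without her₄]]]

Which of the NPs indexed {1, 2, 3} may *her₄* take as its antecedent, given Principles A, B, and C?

{2, 3}

*her* is a pronoun, so Principle B applies: it must be free in its binding domain.
Binding domain of *her₄*: the matrix TP, whose subject is Sofia₁.
*Sofia₁* c-commands the pronoun within its binding domain → coindexation would violate Principle B.
*Hana₂* and the pronoun do not c-command one another → neither Principle B nor Principle C is at stake; coindexation permitted.
*Tamar₃* and the pronoun do not c-command one another → neither Principle B nor Principle C is at stake; coindexation permitted.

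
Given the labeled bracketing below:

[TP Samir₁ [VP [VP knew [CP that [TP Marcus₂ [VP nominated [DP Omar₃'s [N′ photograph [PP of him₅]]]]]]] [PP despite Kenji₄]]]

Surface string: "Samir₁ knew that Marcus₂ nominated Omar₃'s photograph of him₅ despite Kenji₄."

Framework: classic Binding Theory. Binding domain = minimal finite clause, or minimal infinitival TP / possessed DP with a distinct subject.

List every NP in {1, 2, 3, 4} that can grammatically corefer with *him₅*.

*him* is a pronoun, so Principle B applies: it must be free in its binding domain.
Binding domain of *him₅*: the possessed DP, whose subject is Omar₃.
*Samir₁* c-commands the pronoun but from outside its binding domain, and is not c-commanded by it → coindexation permitted.
*Marcus₂* c-commands the pronoun but from outside its binding domain, and is not c-commanded by it → coindexation permitted.
*Omar₃* c-commands the pronoun within its binding domain → coindexation would violate Principle B.
*Kenji₄* and the pronoun do not c-command one another → neither Principle B nor Principle C is at stake; coindexation permitted.

{1, 2, 4}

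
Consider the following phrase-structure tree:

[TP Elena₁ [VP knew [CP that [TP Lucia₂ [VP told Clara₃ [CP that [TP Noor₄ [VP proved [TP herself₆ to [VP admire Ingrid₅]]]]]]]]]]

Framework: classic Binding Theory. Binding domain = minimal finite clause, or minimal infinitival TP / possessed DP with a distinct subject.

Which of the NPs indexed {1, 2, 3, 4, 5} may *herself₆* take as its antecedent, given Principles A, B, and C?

{4}

*herself* is an anaphor, so Principle A applies: it must be bound in its binding domain.
Binding domain of *herself₆*: the embedded TP, whose subject is Noor₄.
*Elena₁* c-commands the anaphor but is outside its binding domain → cannot satisfy Principle A.
*Lucia₂* c-commands the anaphor but is outside its binding domain → cannot satisfy Principle A.
*Clara₃* c-commands the anaphor but is outside its binding domain → cannot satisfy Principle A.
*Noor₄* c-commands the anaphor within its binding domain → licit binder.
*Ingrid₅* does not c-command the anaphor → cannot bind it.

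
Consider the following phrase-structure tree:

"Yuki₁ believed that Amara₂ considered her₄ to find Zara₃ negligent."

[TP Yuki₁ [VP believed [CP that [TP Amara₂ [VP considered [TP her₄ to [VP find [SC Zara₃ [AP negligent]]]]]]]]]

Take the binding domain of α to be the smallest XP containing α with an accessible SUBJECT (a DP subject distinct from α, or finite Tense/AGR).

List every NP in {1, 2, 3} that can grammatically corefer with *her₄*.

{1}

*her* is a pronoun, so Principle B applies: it must be free in its binding domain.
Binding domain of *her₄*: the embedded TP, whose subject is Amara₂.
*Yuki₁* c-commands the pronoun but from outside its binding domain, and is not c-commanded by it → coindexation permitted.
*Amara₂* c-commands the pronoun within its binding domain → coindexation would violate Principle B.
*Zara₃*: the pronoun c-commands this R-expression → coindexation would violate Principle C on *Zara₃*.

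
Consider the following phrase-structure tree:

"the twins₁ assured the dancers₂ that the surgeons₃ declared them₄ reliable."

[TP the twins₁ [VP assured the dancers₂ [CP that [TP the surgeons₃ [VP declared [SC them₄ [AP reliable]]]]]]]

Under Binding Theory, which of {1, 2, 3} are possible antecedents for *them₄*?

*them* is a pronoun, so Principle B applies: it must be free in its binding domain.
Binding domain of *them₄*: the embedded TP, whose subject is the surgeons₃.
*the twins₁* c-commands the pronoun but from outside its binding domain, and is not c-commanded by it → coindexation permitted.
*the dancers₂* c-commands the pronoun but from outside its binding domain, and is not c-commanded by it → coindexation permitted.
*the surgeons₃* c-commands the pronoun within its binding domain → coindexation would violate Principle B.

{1, 2}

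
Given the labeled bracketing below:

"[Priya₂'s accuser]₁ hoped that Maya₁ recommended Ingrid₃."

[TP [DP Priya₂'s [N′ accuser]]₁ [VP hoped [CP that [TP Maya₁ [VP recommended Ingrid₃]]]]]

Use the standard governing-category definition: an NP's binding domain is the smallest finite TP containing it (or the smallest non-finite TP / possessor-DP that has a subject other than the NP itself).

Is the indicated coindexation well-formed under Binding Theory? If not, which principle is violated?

Principle C

The two coindexed NPs are *[Priya₂'s accuser]₁* and *Maya₁*.
*Maya₁* is an R-expression. Principle C requires it to be free everywhere.
*[Priya₂'s accuser]₁* c-commands it and carries the same index.
The R-expression is bound → Principle C violation.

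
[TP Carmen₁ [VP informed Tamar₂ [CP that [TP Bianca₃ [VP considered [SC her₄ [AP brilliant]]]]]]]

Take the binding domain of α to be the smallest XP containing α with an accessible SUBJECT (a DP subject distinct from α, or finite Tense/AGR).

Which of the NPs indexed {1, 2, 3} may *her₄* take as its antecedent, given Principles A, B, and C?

{1, 2}

*her* is a pronoun, so Principle B applies: it must be free in its binding domain.
Binding domain of *her₄*: the embedded TP, whose subject is Bianca₃.
*Carmen₁* c-commands the pronoun but from outside its binding domain, and is not c-commanded by it → coindexation permitted.
*Tamar₂* c-commands the pronoun but from outside its binding domain, and is not c-commanded by it → coindexation permitted.
*Bianca₃* c-commands the pronoun within its binding domain → coindexation would violate Principle B.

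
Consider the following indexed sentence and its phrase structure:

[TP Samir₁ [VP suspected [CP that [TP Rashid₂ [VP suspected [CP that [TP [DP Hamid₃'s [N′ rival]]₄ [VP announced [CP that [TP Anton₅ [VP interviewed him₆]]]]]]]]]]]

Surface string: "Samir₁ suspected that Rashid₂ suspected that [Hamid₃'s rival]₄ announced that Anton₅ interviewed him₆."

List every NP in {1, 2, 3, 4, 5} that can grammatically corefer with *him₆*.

{1, 2, 3, 4}

*him* is a pronoun, so Principle B applies: it must be free in its binding domain.
Binding domain of *him₆*: the embedded TP, whose subject is Anton₅.
*Samir₁* c-commands the pronoun but from outside its binding domain, and is not c-commanded by it → coindexation permitted.
*Rashid₂* c-commands the pronoun but from outside its binding domain, and is not c-commanded by it → coindexation permitted.
*Hamid₃* and the pronoun do not c-command one another → neither Principle B nor Principle C is at stake; coindexation permitted.
*[Hamid₃'s rival]₄* c-commands the pronoun but from outside its binding domain, and is not c-commanded by it → coindexation permitted.
*Anton₅* c-commands the pronoun within its binding domain → coindexation would violate Principle B.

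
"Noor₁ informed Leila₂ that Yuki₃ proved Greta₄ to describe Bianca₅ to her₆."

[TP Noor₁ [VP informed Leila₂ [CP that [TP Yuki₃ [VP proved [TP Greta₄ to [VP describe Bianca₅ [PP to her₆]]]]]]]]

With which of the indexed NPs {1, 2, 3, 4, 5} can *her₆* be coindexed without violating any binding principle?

{1, 2, 3}

*her* is a pronoun, so Principle B applies: it must be free in its binding domain.
Binding domain of *her₆*: the embedded TP, whose subject is Greta₄.
*Noor₁* c-commands the pronoun but from outside its binding domain, and is not c-commanded by it → coindexation permitted.
*Leila₂* c-commands the pronoun but from outside its binding domain, and is not c-commanded by it → coindexation permitted.
*Yuki₃* c-commands the pronoun but from outside its binding domain, and is not c-commanded by it → coindexation permitted.
*Greta₄* c-commands the pronoun within its binding domain → coindexation would violate Principle B.
*Bianca₅* c-commands the pronoun within its binding domain → coindexation would violate Principle B.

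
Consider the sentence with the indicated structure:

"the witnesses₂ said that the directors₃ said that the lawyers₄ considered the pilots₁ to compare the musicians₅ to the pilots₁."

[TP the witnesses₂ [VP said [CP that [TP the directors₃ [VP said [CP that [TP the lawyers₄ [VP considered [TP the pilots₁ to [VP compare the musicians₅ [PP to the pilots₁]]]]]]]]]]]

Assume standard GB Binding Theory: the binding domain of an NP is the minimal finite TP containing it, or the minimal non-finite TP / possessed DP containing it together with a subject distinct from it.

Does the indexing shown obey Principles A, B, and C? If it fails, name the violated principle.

Principle C

The two coindexed NPs are *the pilots₁* (the lower occurrence) and *the pilots₁* (the higher occurrence).
*the pilots₁* (the lower occurrence) is an R-expression. Principle C requires it to be free everywhere.
*the pilots₁* (the higher occurrence) c-commands it and carries the same index.
The R-expression is bound → Principle C violation.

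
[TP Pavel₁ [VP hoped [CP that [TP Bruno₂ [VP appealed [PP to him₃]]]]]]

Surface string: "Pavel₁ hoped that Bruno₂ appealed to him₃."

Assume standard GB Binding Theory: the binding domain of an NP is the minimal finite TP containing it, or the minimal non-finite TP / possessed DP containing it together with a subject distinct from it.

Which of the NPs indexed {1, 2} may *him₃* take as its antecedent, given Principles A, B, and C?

*him* is a pronoun, so Principle B applies: it must be free in its binding domain.
Binding domain of *him₃*: the embedded TP, whose subject is Bruno₂.
*Pavel₁* c-commands the pronoun but from outside its binding domain, and is not c-commanded by it → coindexation permitted.
*Bruno₂* c-commands the pronoun within its binding domain → coindexation would violate Principle B.

{1}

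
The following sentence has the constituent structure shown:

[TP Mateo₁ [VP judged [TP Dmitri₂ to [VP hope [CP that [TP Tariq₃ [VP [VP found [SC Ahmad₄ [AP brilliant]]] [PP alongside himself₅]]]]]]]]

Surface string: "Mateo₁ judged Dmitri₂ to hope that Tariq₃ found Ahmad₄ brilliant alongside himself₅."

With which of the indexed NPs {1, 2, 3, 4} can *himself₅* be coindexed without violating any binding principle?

*himself* is an anaphor, so Principle A applies: it must be bound in its binding domain.
Binding domain of *himself₅*: the embedded TP, whose subject is Tariq₃.
*Mateo₁* c-commands the anaphor but is outside its binding domain → cannot satisfy Principle A.
*Dmitri₂* c-commands the anaphor but is outside its binding domain → cannot satisfy Principle A.
*Tariq₃* c-commands the anaphor within its binding domain → licit binder.
*Ahmad₄* does not c-command the anaphor → cannot bind it.

{3}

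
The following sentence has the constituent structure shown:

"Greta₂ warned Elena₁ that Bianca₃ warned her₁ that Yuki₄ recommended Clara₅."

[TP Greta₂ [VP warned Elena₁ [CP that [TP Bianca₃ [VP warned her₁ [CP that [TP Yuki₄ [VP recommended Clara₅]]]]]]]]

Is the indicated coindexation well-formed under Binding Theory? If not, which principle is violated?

The two coindexed NPs are *Elena₁* and *her₁*.
*her₁* is a pronoun; its binding domain is the embedded TP, whose subject is Bianca₃. Within that domain it is c-commanded only by *Bianca₃*, which carries a different index — the pronoun is free locally, so Principle B holds.
*Elena₁* is an R-expression; *her₁* does not c-command it, and no other NP shares its index, so Principle C is satisfied.
All principles are respected.

grammatical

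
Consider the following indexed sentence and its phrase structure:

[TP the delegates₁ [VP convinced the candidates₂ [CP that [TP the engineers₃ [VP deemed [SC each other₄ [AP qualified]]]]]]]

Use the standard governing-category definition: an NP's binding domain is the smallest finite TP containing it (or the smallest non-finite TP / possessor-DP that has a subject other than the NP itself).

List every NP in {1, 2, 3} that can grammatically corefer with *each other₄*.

{3}

*each other* is an anaphor, so Principle A applies: it must be bound in its binding domain.
Binding domain of *each other₄*: the embedded TP, whose subject is the engineers₃.
*the delegates₁* c-commands the anaphor but is outside its binding domain → cannot satisfy Principle A.
*the candidates₂* c-commands the anaphor but is outside its binding domain → cannot satisfy Principle A.
*the engineers₃* c-commands the anaphor within its binding domain → licit binder.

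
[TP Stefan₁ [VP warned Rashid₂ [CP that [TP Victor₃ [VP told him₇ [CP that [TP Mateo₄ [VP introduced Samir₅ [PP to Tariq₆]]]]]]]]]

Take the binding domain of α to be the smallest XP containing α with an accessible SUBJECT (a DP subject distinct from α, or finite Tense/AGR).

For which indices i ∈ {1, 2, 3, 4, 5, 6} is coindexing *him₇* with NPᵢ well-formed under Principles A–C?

{1, 2}

*him* is a pronoun, so Principle B applies: it must be free in its binding domain.
Binding domain of *him₇*: the embedded TP, whose subject is Victor₃.
*Stefan₁* c-commands the pronoun but from outside its binding domain, and is not c-commanded by it → coindexation permitted.
*Rashid₂* c-commands the pronoun but from outside its binding domain, and is not c-commanded by it → coindexation permitted.
*Victor₃* c-commands the pronoun within its binding domain → coindexation would violate Principle B.
*Mateo₄*: the pronoun c-commands this R-expression → coindexation would violate Principle C on *Mateo₄*.
*Samir₅*: the pronoun c-commands this R-expression → coindexation would violate Principle C on *Samir₅*.
*Tariq₆*: the pronoun c-commands this R-expression → coindexation would violate Principle C on *Tariq₆*.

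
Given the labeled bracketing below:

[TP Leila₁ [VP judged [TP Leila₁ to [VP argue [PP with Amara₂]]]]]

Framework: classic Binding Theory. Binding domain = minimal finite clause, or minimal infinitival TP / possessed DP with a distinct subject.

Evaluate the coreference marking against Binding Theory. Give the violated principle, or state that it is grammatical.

The two coindexed NPs are *Leila₁* (the lower occurrence) and *Leila₁* (the higher occurrence).
*Leila₁* (the lower occurrence) is an R-expression. Principle C requires it to be free everywhere.
*Leila₁* (the higher occurrence) c-commands it and carries the same index.
The R-expression is bound → Principle C violation.

Principle C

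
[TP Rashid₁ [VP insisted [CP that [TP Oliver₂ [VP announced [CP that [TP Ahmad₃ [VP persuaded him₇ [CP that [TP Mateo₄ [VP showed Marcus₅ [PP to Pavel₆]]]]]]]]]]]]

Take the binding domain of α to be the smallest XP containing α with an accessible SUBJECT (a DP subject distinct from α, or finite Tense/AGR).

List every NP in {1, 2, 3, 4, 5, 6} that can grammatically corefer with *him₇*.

{1, 2}

*him* is a pronoun, so Principle B applies: it must be free in its binding domain.
Binding domain of *him₇*: the embedded TP, whose subject is Ahmad₃.
*Rashid₁* c-commands the pronoun but from outside its binding domain, and is not c-commanded by it → coindexation permitted.
*Oliver₂* c-commands the pronoun but from outside its binding domain, and is not c-commanded by it → coindexation permitted.
*Ahmad₃* c-commands the pronoun within its binding domain → coindexation would violate Principle B.
*Mateo₄*: the pronoun c-commands this R-expression → coindexation would violate Principle C on *Mateo₄*.
*Marcus₅*: the pronoun c-commands this R-expression → coindexation would violate Principle C on *Marcus₅*.
*Pavel₆*: the pronoun c-commands this R-expression → coindexation would violate Principle C on *Pavel₆*.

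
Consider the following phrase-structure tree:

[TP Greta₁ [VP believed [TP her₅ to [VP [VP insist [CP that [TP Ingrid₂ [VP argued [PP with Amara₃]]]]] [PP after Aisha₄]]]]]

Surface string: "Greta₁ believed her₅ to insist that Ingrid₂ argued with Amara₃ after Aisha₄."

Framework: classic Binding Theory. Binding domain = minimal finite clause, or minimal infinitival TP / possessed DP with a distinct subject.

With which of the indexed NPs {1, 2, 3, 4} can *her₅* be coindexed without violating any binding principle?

*her* is a pronoun, so Principle B applies: it must be free in its binding domain.
Binding domain of *her₅*: the matrix TP, whose subject is Greta₁.
*Greta₁* c-commands the pronoun within its binding domain → coindexation would violate Principle B.
*Ingrid₂*: the pronoun c-commands this R-expression → coindexation would violate Principle C on *Ingrid₂*.
*Amara₃*: the pronoun c-commands this R-expression → coindexation would violate Principle C on *Amara₃*.
*Aisha₄*: the pronoun c-commands this R-expression → coindexation would violate Principle C on *Aisha₄*.

none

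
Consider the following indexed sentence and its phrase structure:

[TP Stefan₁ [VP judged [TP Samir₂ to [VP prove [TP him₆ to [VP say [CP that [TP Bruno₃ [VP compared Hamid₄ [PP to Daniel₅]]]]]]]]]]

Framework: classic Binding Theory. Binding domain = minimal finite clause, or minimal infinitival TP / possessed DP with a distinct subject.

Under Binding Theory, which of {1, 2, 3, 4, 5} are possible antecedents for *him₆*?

*him* is a pronoun, so Principle B applies: it must be free in its binding domain.
Binding domain of *him₆*: the embedded TP, whose subject is Samir₂.
*Stefan₁* c-commands the pronoun but from outside its binding domain, and is not c-commanded by it → coindexation permitted.
*Samir₂* c-commands the pronoun within its binding domain → coindexation would violate Principle B.
*Bruno₃*: the pronoun c-commands this R-expression → coindexation would violate Principle C on *Bruno₃*.
*Hamid₄*: the pronoun c-commands this R-expression → coindexation would violate Principle C on *Hamid₄*.
*Daniel₅*: the pronoun c-commands this R-expression → coindexation would violate Principle C on *Daniel₅*.

{1}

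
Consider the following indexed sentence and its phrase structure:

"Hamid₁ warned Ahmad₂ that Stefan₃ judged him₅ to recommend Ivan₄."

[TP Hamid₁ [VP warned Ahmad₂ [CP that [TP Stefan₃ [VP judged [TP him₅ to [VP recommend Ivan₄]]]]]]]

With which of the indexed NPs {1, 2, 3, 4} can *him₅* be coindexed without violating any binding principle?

{1, 2}

*him* is a pronoun, so Principle B applies: it must be free in its binding domain.
Binding domain of *him₅*: the embedded TP, whose subject is Stefan₃.
*Hamid₁* c-commands the pronoun but from outside its binding domain, and is not c-commanded by it → coindexation permitted.
*Ahmad₂* c-commands the pronoun but from outside its binding domain, and is not c-commanded by it → coindexation permitted.
*Stefan₃* c-commands the pronoun within its binding domain → coindexation would violate Principle B.
*Ivan₄*: the pronoun c-commands this R-expression → coindexation would violate Principle C on *Ivan₄*.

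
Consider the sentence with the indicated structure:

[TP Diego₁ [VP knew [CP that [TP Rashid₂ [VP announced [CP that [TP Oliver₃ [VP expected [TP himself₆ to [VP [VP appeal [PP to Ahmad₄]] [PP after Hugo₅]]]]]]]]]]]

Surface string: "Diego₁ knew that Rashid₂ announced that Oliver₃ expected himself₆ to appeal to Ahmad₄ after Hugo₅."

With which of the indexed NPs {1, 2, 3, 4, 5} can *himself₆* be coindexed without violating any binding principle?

{3}

*himself* is an anaphor, so Principle A applies: it must be bound in its binding domain.
Binding domain of *himself₆*: the embedded TP, whose subject is Oliver₃.
*Diego₁* c-commands the anaphor but is outside its binding domain → cannot satisfy Principle A.
*Rashid₂* c-commands the anaphor but is outside its binding domain → cannot satisfy Principle A.
*Oliver₃* c-commands the anaphor within its binding domain → licit binder.
*Ahmad₄* does not c-command the anaphor → cannot bind it.
*Hugo₅* does not c-command the anaphor → cannot bind it.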